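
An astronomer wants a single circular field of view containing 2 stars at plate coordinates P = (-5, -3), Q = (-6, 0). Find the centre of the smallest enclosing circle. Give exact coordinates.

The smallest circle enclosing two points has them as diameter endpoints.
Centre = midpoint = (-5.5, -1.5); r² = |PQ|²/4 = 10/4 = 2.5.
Centre = (-5.5, -1.5).

(-5.5, -1.5)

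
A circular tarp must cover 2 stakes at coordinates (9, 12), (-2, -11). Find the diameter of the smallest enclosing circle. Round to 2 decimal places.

The smallest circle enclosing two points has them as diameter endpoints.
Centre = midpoint = (3.5, 0.5); r² = |(9, 12)−(-2, -11)|²/4 = 650/4 = 162.5.
Diameter = 2r = 2√(162.5) ≈ 25.50.

25.50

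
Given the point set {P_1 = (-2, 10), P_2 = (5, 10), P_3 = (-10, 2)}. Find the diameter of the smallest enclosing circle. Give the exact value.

Side lengths²: P_1P_2² = 49, P_1P_3² = 128, P_2P_3² = 289.
Since P_2P_3² = 289 ≥ 128 + 49 = 177, the angle opposite P_2P_3 is not acute, so the smallest enclosing circle has P_2P_3 as diameter.
Centre = midpoint of P_2P_3 = (-2.5, 6), r² = 289/4 = 72.25.
Diameter = 2r = 2√(72.25) = 17.

17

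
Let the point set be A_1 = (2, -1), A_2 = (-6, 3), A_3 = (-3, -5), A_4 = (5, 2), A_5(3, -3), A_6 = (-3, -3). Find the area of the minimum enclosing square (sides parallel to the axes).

121

The bounding box has width 11 and height 8.
An axis-aligned square enclosing the set must have side ≥ max(width, height).
So the minimum side is max(11, 8) = 11.
Area = 11² = 121.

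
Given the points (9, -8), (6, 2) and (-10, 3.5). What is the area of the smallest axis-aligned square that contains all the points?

The bounding box has width 19 and height 11.5.
An axis-aligned square enclosing the set must have side ≥ max(width, height).
So the minimum side is max(19, 11.5) = 19.
Area = 19² = 361.

361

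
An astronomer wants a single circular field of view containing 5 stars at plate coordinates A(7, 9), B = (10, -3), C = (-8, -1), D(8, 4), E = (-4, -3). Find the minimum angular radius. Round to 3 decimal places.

The minimum enclosing circle is determined by three boundary points: A, B, C.
Their circumcentre is (19/14, 17/14) with r² = 9061/98.
The farthest remaining point D is at distance² 5085/98 ≤ 9061/98.
r = √(9061/98) ≈ 9.616.

9.616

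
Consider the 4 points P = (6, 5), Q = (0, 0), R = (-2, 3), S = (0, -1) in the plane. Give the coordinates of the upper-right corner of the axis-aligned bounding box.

x-range [-2, 6], y-range [-1, 5].
The upper-right corner is (6, 5).

(6, 5)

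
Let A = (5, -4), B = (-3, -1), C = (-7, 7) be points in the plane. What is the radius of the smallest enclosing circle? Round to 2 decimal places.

Side lengths²: AB² = 73, AC² = 265, BC² = 80.
Since AC² = 265 ≥ 80 + 73 = 153, the angle opposite AC is not acute, so the smallest enclosing circle has AC as diameter.
Centre = midpoint of AC = (-1, 1.5), r² = 265/4 = 66.25.
r = √(66.25) ≈ 8.14.

8.14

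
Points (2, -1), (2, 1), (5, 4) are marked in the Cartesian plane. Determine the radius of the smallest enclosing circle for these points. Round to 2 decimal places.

Call the three points A, B, C in the order given.
Side lengths²: AB² = 4, AC² = 34, BC² = 18.
Since AC² = 34 ≥ 18 + 4 = 22, the angle opposite AC is not acute, so the smallest enclosing circle has AC as diameter.
Centre = midpoint of AC = (3.5, 1.5), r² = 34/4 = 8.5.
r = √(8.5) ≈ 2.92.

2.92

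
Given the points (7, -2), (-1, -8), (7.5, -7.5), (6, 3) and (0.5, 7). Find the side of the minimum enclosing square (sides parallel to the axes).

The bounding box has width 8.5 and height 15.
An axis-aligned square enclosing the set must have side ≥ max(width, height).
So the minimum side is max(8.5, 15) = 15.

15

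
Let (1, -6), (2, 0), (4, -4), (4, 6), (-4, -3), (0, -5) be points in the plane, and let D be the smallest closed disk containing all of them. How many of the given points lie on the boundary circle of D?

3

A smallest enclosing disk is always determined by at most three of the input points on its boundary.
The minimum enclosing circle is determined by three boundary points: (1, -6), (4, 6), (-4, -3).
Their circumcentre is (63/46, 13/46) with r² = 41905/1058.
The farthest remaining point (0, -5) is at distance² 31509/1058 ≤ 41905/1058.
The points at distance exactly r from the centre are (1, -6), (4, 6), (-4, -3) — 3 points.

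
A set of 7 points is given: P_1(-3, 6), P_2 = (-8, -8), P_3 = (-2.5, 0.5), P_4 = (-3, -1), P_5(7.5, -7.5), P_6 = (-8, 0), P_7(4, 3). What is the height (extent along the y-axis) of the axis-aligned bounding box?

14

max y = 6, min y = -8, so height = 14.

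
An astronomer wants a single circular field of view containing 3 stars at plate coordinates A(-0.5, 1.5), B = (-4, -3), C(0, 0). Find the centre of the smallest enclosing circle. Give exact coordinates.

Side lengths²: AB² = 32.5, AC² = 2.5, BC² = 25.
Since AB² = 32.5 ≥ 25 + 2.5 = 27.5, the angle opposite AB is not acute, so the smallest enclosing circle has AB as diameter.
Centre = midpoint of AB = (-2.25, -0.75), r² = 32.5/4 = 8.125.
Centre = (-2.25, -0.75).

(-2.25, -0.75)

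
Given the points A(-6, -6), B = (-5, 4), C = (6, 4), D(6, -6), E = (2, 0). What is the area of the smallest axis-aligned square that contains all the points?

The bounding box has width 12 and height 10.
An axis-aligned square enclosing the set must have side ≥ max(width, height).
So the minimum side is max(12, 10) = 12.
Area = 12² = 144.

144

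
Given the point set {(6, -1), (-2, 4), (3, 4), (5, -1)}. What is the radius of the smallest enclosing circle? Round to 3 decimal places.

4.717

The farthest pair is (6, -1)–(-2, 4) with squared distance 89. The circle on this segment as diameter has centre (2, 1.5) and r² = 89/4 = 22.25.
Check (3, 4): distance² to centre = 7.25 ≤ 22.25, so it lies inside.
All remaining points lie in this disk, and no smaller disk contains both endpoints, so this is the minimum enclosing circle.
r = √(22.25) ≈ 4.717.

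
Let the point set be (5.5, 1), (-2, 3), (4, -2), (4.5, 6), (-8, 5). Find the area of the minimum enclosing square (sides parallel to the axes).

182.25

The bounding box has width 13.5 and height 8.
An axis-aligned square enclosing the set must have side ≥ max(width, height).
So the minimum side is max(13.5, 8) = 13.5.
Area = 13.5² = 182.25.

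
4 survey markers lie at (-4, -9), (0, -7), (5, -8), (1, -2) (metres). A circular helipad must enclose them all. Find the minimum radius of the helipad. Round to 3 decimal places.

By Welzl's lemma the MEC is supported by two points (diametrically opposite) or three points (on a circumcircle).
The minimum enclosing circle is determined by three boundary points: (-4, -9), (5, -8), (1, -2).
Their circumcentre is (9/29, -197/29) with r² = 19721/841.
The farthest remaining point (0, -7) is at distance² 117/841 ≤ 19721/841.
r = √(19721/841) ≈ 4.842.

4.842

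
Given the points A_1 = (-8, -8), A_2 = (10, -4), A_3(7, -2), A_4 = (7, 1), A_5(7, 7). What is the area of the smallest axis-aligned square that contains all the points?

324

The bounding box has width 18 and height 15.
An axis-aligned square enclosing the set must have side ≥ max(width, height).
So the minimum side is max(18, 15) = 18.
Area = 18² = 324.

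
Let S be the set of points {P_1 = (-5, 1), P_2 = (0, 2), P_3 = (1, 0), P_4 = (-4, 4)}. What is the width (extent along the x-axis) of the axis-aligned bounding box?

6

max x = 1, min x = -5, so width = 6.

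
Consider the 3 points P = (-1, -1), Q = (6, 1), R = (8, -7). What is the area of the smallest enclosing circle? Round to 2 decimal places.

91.99

Side lengths²: PQ² = 53, PR² = 117, QR² = 68.
Since PR² = 117 < 68 + 53 = 121, the triangle is acute, so the smallest enclosing circle is the circumcircle.
Circumcentre = (3.6, -3.85), r² = 29.2825.
Area = π·r² = π·29.2825 ≈ 91.99.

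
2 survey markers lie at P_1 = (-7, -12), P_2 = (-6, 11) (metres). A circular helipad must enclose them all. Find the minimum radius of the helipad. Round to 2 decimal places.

The smallest circle enclosing two points has them as diameter endpoints.
Centre = midpoint = (-6.5, -0.5); r² = |P_1P_2|²/4 = 530/4 = 132.5.
r = √(132.5) ≈ 11.51.

11.51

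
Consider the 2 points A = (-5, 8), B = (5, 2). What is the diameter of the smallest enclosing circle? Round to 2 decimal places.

11.66

The smallest circle enclosing two points has them as diameter endpoints.
Centre = midpoint = (0, 5); r² = |AB|²/4 = 136/4 = 34.
Diameter = 2r = 2√34 ≈ 11.66.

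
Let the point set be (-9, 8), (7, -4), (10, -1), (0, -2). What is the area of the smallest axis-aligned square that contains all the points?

361

The bounding box has width 19 and height 12.
An axis-aligned square enclosing the set must have side ≥ max(width, height).
So the minimum side is max(19, 12) = 19.
Area = 19² = 361.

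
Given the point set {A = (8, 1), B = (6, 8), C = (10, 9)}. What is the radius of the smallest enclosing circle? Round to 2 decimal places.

4.13

Side lengths²: AB² = 53, AC² = 68, BC² = 17.
Since AC² = 68 < 53 + 17 = 70, the triangle is acute, so the smallest enclosing circle is the circumcircle.
Circumcentre = (133/15, 151/30), r² = 15317/900.
r = √(15317/900) ≈ 4.13.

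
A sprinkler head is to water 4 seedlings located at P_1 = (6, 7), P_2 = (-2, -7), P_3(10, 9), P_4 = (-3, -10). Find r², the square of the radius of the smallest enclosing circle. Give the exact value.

132.5

A smallest enclosing disk is always determined by at most three of the input points on its boundary.
The farthest pair is P_3–P_4 with squared distance 530. The circle on this segment as diameter has centre (3.5, -0.5) and r² = 530/4 = 132.5.
Check P_1: distance² to centre = 62.5 ≤ 132.5, so it lies inside.
All remaining points lie in this disk, and no smaller disk contains both endpoints, so this is the minimum enclosing circle.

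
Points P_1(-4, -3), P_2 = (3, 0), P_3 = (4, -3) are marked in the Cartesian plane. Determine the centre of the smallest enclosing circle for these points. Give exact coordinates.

(0, -8/3)

Side lengths²: P_1P_2² = 58, P_1P_3² = 64, P_2P_3² = 10.
Since P_1P_3² = 64 < 58 + 10 = 68, the triangle is acute, so the smallest enclosing circle is the circumcircle.
Circumcentre = (0, -8/3), r² = 145/9.
Centre = (0, -8/3).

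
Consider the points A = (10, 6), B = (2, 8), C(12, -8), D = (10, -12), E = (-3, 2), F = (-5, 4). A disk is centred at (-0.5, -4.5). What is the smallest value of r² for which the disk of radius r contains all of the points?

220.5

The required radius is the distance from (-0.5, -4.5) to the farthest point.
Squared distances: 220.5, 162.5, 168.5, 166.5, 48.5, 92.5.
Maximum is 220.5, attained at A.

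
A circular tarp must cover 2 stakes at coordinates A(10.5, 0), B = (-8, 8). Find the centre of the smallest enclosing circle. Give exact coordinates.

(1.25, 4)

The smallest circle enclosing two points has them as diameter endpoints.
Centre = midpoint = (1.25, 4); r² = |AB|²/4 = 406.25/4 = 101.5625.
Centre = (1.25, 4).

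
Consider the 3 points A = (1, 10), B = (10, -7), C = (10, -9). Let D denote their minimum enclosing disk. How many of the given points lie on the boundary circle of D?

2

Side lengths²: AB² = 370, AC² = 442, BC² = 4.
Since AC² = 442 ≥ 370 + 4 = 374, the angle opposite AC is not acute, so the smallest enclosing circle has AC as diameter.
Centre = midpoint of AC = (5.5, 0.5), r² = 442/4 = 110.5.
The points at distance exactly r from the centre are A, C — 2 points.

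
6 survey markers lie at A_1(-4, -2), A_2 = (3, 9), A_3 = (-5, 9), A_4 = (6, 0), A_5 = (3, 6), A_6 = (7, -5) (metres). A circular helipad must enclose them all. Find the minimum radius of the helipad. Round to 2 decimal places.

9.22

By Welzl's lemma the MEC is supported by two points (diametrically opposite) or three points (on a circumcircle).
The farthest pair is A_3–A_6 with squared distance 340. The circle on this segment as diameter has centre (1, 2) and r² = 340/4 = 85.
Check A_1: distance² to centre = 41 ≤ 85, so it lies inside.
All remaining points lie in this disk, and no smaller disk contains both endpoints, so this is the minimum enclosing circle.
r = √85 ≈ 9.22.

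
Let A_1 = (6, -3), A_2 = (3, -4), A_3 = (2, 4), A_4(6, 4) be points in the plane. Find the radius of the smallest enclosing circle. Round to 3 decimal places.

By Welzl's lemma the MEC is supported by two points (diametrically opposite) or three points (on a circumcircle).
The minimum enclosing circle is determined by three boundary points: A_2, A_3, A_4.
Their circumcentre is (4, 0.1875) with r² = 18.53515625.
The farthest remaining point A_1 is at distance² 14.16015625 ≤ 18.53515625.
r = √(18.53515625) ≈ 4.305.

4.305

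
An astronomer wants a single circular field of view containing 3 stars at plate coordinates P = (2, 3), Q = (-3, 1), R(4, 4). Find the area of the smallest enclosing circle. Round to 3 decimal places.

Side lengths²: PQ² = 29, PR² = 5, QR² = 58.
Since QR² = 58 ≥ 29 + 5 = 34, the angle opposite QR is not acute, so the smallest enclosing circle has QR as diameter.
Centre = midpoint of QR = (0.5, 2.5), r² = 58/4 = 14.5.
Area = π·r² = π·14.5 ≈ 45.553.

45.553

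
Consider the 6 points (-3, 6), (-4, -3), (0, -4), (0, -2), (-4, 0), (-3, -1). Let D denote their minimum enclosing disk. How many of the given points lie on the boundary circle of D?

A smallest enclosing disk is always determined by at most three of the input points on its boundary.
The farthest pair is (-3, 6)–(0, -4) with squared distance 109. The circle on this segment as diameter has centre (-1.5, 1) and r² = 109/4 = 27.25.
Check (-4, -3): distance² to centre = 22.25 ≤ 27.25, so it lies inside.
All remaining points lie in this disk, and no smaller disk contains both endpoints, so this is the minimum enclosing circle.
The points at distance exactly r from the centre are (-3, 6), (0, -4) — 2 points.

2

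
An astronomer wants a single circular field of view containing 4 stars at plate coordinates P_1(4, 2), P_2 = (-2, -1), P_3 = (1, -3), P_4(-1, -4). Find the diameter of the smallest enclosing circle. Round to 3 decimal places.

7.810

The farthest pair is P_1–P_4 with squared distance 61. The circle on this segment as diameter has centre (1.5, -1) and r² = 61/4 = 15.25.
Check P_2: distance² to centre = 12.25 ≤ 15.25, so it lies inside.
All remaining points lie in this disk, and no smaller disk contains both endpoints, so this is the minimum enclosing circle.
Diameter = 2r = 2√(15.25) ≈ 7.810.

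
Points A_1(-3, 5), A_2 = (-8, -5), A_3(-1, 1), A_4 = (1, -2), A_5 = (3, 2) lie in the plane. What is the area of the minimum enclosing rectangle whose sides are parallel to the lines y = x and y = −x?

In coordinates u = x + y, v = x − y the rectangle is axis-aligned; the map (x,y)→(u,v) scales areas by 2.
u-values: 2, -13, 0, -1, 5; range = 5 − (-13) = 18.
v-values: -8, -3, -2, 3, 1; range = 3 − (-8) = 11.
Area = (18 × 11) / 2 = 99.

99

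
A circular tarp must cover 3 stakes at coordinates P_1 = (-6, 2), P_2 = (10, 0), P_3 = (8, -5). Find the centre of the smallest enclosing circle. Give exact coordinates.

(23/12, 1/3)

Side lengths²: P_1P_2² = 260, P_1P_3² = 245, P_2P_3² = 29.
Since P_1P_2² = 260 < 245 + 29 = 274, the triangle is acute, so the smallest enclosing circle is the circumcircle.
Circumcentre = (23/12, 1/3), r² = 9425/144.
Centre = (23/12, 1/3).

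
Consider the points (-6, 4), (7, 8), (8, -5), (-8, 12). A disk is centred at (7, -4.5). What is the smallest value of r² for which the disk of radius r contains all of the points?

The required radius is the distance from (7, -4.5) to the farthest point.
Squared distances: 241.25, 156.25, 1.25, 497.25.
Maximum is 497.25, attained at (-8, 12).

497.25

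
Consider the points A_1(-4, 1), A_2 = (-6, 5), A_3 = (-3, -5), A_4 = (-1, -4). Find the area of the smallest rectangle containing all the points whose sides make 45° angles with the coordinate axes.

In coordinates u = x + y, v = x − y the rectangle is axis-aligned; the map (x,y)→(u,v) scales areas by 2.
u-values: -3, -1, -8, -5; range = -1 − (-8) = 7.
v-values: -5, -11, 2, 3; range = 3 − (-11) = 14.
Area = (7 × 14) / 2 = 49.

49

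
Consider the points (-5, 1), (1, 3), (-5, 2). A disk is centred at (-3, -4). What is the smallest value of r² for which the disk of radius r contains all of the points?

65

The required radius is the distance from (-3, -4) to the farthest point.
Squared distances: 29, 65, 40.
Maximum is 65, attained at (1, 3).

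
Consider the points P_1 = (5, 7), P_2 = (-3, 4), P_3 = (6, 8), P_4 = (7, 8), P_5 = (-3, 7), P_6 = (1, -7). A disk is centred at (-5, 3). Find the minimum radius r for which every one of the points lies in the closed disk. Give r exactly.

The required radius is the distance from (-5, 3) to the farthest point.
Squared distances: 116, 5, 146, 169, 20, 136.
Maximum is 169, attained at P_4.
r = √169 = 13.

13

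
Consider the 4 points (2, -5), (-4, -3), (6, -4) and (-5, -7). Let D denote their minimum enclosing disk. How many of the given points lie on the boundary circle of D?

2

The farthest pair is (6, -4)–(-5, -7) with squared distance 130. The circle on this segment as diameter has centre (0.5, -5.5) and r² = 130/4 = 32.5.
Check (2, -5): distance² to centre = 2.5 ≤ 32.5, so it lies inside.
All remaining points lie in this disk, and no smaller disk contains both endpoints, so this is the minimum enclosing circle.
The points at distance exactly r from the centre are (6, -4), (-5, -7) — 2 points.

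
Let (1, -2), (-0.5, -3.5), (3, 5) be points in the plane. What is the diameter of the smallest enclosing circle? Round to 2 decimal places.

Call the three points A, B, C in the order given.
Side lengths²: AB² = 4.5, AC² = 53, BC² = 84.5.
Since BC² = 84.5 ≥ 53 + 4.5 = 57.5, the angle opposite BC is not acute, so the smallest enclosing circle has BC as diameter.
Centre = midpoint of BC = (1.25, 0.75), r² = 84.5/4 = 21.125.
Diameter = 2r = 2√(21.125) ≈ 9.19.

9.19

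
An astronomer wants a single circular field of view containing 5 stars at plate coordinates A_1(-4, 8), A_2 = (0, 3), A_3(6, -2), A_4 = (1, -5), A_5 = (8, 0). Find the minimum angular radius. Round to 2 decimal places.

7.45

A smallest enclosing disk is always determined by at most three of the input points on its boundary.
The minimum enclosing circle is determined by three boundary points: A_1, A_4, A_5.
Their circumcentre is (28/29, 71/29) with r² = 46657/841.
The farthest remaining point A_3 is at distance² 37957/841 ≤ 46657/841.
r = √(46657/841) ≈ 7.45.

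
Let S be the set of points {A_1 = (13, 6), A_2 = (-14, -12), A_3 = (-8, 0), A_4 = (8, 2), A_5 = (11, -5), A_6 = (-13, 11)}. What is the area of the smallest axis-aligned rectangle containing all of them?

621

x ranges over [-14, 13], width 27.
y ranges over [-12, 11], height 23.
Area = 27 × 23 = 621.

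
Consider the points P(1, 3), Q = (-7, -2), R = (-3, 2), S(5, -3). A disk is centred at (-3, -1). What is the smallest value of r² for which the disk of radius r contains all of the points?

68

The required radius is the distance from (-3, -1) to the farthest point.
Squared distances: 32, 17, 9, 68.
Maximum is 68, attained at S.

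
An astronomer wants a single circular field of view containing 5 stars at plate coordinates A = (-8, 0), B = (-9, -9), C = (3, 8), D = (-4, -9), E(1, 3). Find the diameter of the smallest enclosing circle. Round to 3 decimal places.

20.809

By Welzl's lemma the MEC is supported by two points (diametrically opposite) or three points (on a circumcircle).
The farthest pair is B–C with squared distance 433. The circle on this segment as diameter has centre (-3, -0.5) and r² = 433/4 = 108.25.
Check A: distance² to centre = 25.25 ≤ 108.25, so it lies inside.
All remaining points lie in this disk, and no smaller disk contains both endpoints, so this is the minimum enclosing circle.
Diameter = 2r = 2√(108.25) ≈ 20.809.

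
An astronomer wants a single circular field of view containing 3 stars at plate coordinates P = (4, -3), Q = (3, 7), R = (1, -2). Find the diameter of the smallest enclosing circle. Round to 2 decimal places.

Side lengths²: PQ² = 101, PR² = 10, QR² = 85.
Since PQ² = 101 ≥ 85 + 10 = 95, the angle opposite PQ is not acute, so the smallest enclosing circle has PQ as diameter.
Centre = midpoint of PQ = (3.5, 2), r² = 101/4 = 25.25.
Diameter = 2r = 2√(25.25) ≈ 10.05.

10.05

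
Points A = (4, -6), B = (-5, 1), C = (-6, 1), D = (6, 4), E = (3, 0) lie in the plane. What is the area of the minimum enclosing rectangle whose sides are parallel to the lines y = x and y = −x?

127.5

In coordinates u = x + y, v = x − y the rectangle is axis-aligned; the map (x,y)→(u,v) scales areas by 2.
u-values: -2, -4, -5, 10, 3; range = 10 − (-5) = 15.
v-values: 10, -6, -7, 2, 3; range = 10 − (-7) = 17.
Area = (15 × 17) / 2 = 127.5.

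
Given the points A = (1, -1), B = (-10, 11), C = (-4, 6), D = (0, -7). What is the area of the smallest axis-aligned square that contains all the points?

324

The bounding box has width 11 and height 18.
An axis-aligned square enclosing the set must have side ≥ max(width, height).
So the minimum side is max(11, 18) = 18.
Area = 18² = 324.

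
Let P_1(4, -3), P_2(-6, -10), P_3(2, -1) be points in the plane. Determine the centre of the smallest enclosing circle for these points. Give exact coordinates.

(-41/34, -211/34)

Side lengths²: P_1P_2² = 149, P_1P_3² = 8, P_2P_3² = 145.
Since P_1P_2² = 149 < 145 + 8 = 153, the triangle is acute, so the smallest enclosing circle is the circumcircle.
Circumcentre = (-41/34, -211/34), r² = 21605/578.
Centre = (-41/34, -211/34).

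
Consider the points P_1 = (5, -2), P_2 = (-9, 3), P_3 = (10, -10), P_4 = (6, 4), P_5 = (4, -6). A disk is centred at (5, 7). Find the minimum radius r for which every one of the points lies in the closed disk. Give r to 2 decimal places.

The required radius is the distance from (5, 7) to the farthest point.
Squared distances: 81, 212, 314, 10, 170.
Maximum is 314, attained at P_3.
r = √314 ≈ 17.72.

17.72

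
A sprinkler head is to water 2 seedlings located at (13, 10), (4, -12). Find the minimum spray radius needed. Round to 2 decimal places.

11.88

The smallest circle enclosing two points has them as diameter endpoints.
Centre = midpoint = (8.5, -1); r² = |(13, 10)−(4, -12)|²/4 = 565/4 = 141.25.
r = √(141.25) ≈ 11.88.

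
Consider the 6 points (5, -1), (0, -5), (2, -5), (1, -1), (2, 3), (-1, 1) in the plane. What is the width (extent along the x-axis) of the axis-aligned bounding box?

6

max x = 5, min x = -1, so width = 6.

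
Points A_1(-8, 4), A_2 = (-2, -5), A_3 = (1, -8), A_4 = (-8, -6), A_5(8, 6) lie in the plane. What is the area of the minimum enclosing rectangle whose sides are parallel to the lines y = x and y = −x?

294

In coordinates u = x + y, v = x − y the rectangle is axis-aligned; the map (x,y)→(u,v) scales areas by 2.
u-values: -4, -7, -7, -14, 14; range = 14 − (-14) = 28.
v-values: -12, 3, 9, -2, 2; range = 9 − (-12) = 21.
Area = (28 × 21) / 2 = 294.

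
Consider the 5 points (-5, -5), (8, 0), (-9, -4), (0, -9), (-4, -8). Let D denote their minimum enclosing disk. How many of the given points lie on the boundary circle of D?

2

The farthest pair is (8, 0)–(-9, -4) with squared distance 305. The circle on this segment as diameter has centre (-0.5, -2) and r² = 305/4 = 76.25.
Check (-5, -5): distance² to centre = 29.25 ≤ 76.25, so it lies inside.
All remaining points lie in this disk, and no smaller disk contains both endpoints, so this is the minimum enclosing circle.
The points at distance exactly r from the centre are (8, 0), (-9, -4) — 2 points.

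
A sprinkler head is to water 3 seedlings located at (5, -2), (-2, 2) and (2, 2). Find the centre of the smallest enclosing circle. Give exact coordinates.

Call the three points A, B, C in the order given.
Side lengths²: AB² = 65, AC² = 25, BC² = 16.
Since AB² = 65 ≥ 25 + 16 = 41, the angle opposite AB is not acute, so the smallest enclosing circle has AB as diameter.
Centre = midpoint of AB = (1.5, 0), r² = 65/4 = 16.25.
Centre = (1.5, 0).

(1.5, 0)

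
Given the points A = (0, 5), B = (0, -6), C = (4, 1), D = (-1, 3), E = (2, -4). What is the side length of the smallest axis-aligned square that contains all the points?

The bounding box has width 5 and height 11.
An axis-aligned square enclosing the set must have side ≥ max(width, height).
So the minimum side is max(5, 11) = 11.

11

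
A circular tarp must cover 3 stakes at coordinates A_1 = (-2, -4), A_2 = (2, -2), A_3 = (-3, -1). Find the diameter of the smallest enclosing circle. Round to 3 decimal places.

Side lengths²: A_1A_2² = 20, A_1A_3² = 10, A_2A_3² = 26.
Since A_2A_3² = 26 < 20 + 10 = 30, the triangle is acute, so the smallest enclosing circle is the circumcircle.
Circumcentre = (-4/7, -13/7), r² = 325/49.
Diameter = 2r = 2√(325/49) ≈ 5.151.

5.151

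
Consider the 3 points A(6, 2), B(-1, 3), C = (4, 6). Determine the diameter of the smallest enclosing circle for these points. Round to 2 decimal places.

7.09

Side lengths²: AB² = 50, AC² = 20, BC² = 34.
Since AB² = 50 < 34 + 20 = 54, the triangle is acute, so the smallest enclosing circle is the circumcircle.
Circumcentre = (33/13, 36/13), r² = 2125/169.
Diameter = 2r = 2√(2125/169) ≈ 7.09.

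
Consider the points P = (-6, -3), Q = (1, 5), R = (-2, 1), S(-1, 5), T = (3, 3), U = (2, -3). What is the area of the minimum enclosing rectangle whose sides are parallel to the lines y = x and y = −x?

In coordinates u = x + y, v = x − y the rectangle is axis-aligned; the map (x,y)→(u,v) scales areas by 2.
u-values: -9, 6, -1, 4, 6, -1; range = 6 − (-9) = 15.
v-values: -3, -4, -3, -6, 0, 5; range = 5 − (-6) = 11.
Area = (15 × 11) / 2 = 82.5.

82.5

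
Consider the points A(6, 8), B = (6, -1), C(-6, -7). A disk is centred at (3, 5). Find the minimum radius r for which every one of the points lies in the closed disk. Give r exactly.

15

The required radius is the distance from (3, 5) to the farthest point.
Squared distances: 18, 45, 225.
Maximum is 225, attained at C.
r = √225 = 15.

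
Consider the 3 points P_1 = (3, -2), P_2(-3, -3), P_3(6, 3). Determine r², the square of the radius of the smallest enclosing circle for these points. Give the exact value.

Side lengths²: P_1P_2² = 37, P_1P_3² = 34, P_2P_3² = 117.
Since P_2P_3² = 117 ≥ 37 + 34 = 71, the angle opposite P_2P_3 is not acute, so the smallest enclosing circle has P_2P_3 as diameter.
Centre = midpoint of P_2P_3 = (1.5, 0), r² = 117/4 = 29.25.

29.25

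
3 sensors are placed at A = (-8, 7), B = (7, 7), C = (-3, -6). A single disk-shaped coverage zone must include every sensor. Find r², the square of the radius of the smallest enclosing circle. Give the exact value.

Side lengths²: AB² = 225, AC² = 194, BC² = 269.
Since BC² = 269 < 225 + 194 = 419, the triangle is acute, so the smallest enclosing circle is the circumcircle.
Circumcentre = (-0.5, 63/26), r² = 26093/338.

26093/338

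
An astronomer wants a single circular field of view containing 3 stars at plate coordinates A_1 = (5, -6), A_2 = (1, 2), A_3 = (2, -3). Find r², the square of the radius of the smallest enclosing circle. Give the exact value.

20

Side lengths²: A_1A_2² = 80, A_1A_3² = 18, A_2A_3² = 26.
Since A_1A_2² = 80 ≥ 26 + 18 = 44, the angle opposite A_1A_2 is not acute, so the smallest enclosing circle has A_1A_2 as diameter.
Centre = midpoint of A_1A_2 = (3, -2), r² = 80/4 = 20.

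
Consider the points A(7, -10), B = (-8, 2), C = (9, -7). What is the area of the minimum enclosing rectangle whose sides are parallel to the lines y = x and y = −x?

In coordinates u = x + y, v = x − y the rectangle is axis-aligned; the map (x,y)→(u,v) scales areas by 2.
u-values: -3, -6, 2; range = 2 − (-6) = 8.
v-values: 17, -10, 16; range = 17 − (-10) = 27.
Area = (8 × 27) / 2 = 108.

108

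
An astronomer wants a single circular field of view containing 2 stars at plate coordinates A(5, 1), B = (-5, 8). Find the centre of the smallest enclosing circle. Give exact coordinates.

The smallest circle enclosing two points has them as diameter endpoints.
Centre = midpoint = (0, 4.5); r² = |AB|²/4 = 149/4 = 37.25.
Centre = (0, 4.5).

(0, 4.5)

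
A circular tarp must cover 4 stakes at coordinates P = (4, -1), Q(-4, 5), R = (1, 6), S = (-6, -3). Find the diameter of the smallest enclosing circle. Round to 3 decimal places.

A smallest enclosing disk is always determined by at most three of the input points on its boundary.
The minimum enclosing circle is determined by three boundary points: P, R, S.
Their circumcentre is (-59/38, 29/38) with r² = 24505/722.
The farthest remaining point Q is at distance² 17285/722 ≤ 24505/722.
Diameter = 2r = 2√(24505/722) ≈ 11.652.

11.652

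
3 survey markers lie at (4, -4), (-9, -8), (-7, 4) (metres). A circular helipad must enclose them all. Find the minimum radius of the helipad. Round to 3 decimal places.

Call the three points A, B, C in the order given.
Side lengths²: AB² = 185, AC² = 185, BC² = 148.
Since AC² = 185 < 185 + 148 = 333, the triangle is acute, so the smallest enclosing circle is the circumcircle.
Circumcentre = (-3.5, -2.75), r² = 57.8125.
r = √(57.8125) ≈ 7.603.

7.603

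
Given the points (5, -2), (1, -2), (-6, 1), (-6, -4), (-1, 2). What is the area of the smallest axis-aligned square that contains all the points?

The bounding box has width 11 and height 6.
An axis-aligned square enclosing the set must have side ≥ max(width, height).
So the minimum side is max(11, 6) = 11.
Area = 11² = 121.

121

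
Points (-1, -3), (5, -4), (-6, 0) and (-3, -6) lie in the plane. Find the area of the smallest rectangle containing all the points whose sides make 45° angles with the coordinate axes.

75

In coordinates u = x + y, v = x − y the rectangle is axis-aligned; the map (x,y)→(u,v) scales areas by 2.
u-values: -4, 1, -6, -9; range = 1 − (-9) = 10.
v-values: 2, 9, -6, 3; range = 9 − (-6) = 15.
Area = (10 × 15) / 2 = 75.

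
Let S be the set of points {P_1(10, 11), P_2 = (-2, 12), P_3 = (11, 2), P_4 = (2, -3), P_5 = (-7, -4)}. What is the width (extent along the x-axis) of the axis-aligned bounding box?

max x = 11, min x = -7, so width = 18.

18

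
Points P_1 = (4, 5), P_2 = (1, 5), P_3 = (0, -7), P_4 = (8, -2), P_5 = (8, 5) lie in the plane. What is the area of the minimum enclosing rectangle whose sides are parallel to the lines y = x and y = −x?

In coordinates u = x + y, v = x − y the rectangle is axis-aligned; the map (x,y)→(u,v) scales areas by 2.
u-values: 9, 6, -7, 6, 13; range = 13 − (-7) = 20.
v-values: -1, -4, 7, 10, 3; range = 10 − (-4) = 14.
Area = (20 × 14) / 2 = 140.

140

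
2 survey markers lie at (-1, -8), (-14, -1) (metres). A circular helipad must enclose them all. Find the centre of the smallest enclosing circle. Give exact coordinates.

(-7.5, -4.5)

The smallest circle enclosing two points has them as diameter endpoints.
Centre = midpoint = (-7.5, -4.5); r² = |(-1, -8)−(-14, -1)|²/4 = 218/4 = 54.5.
Centre = (-7.5, -4.5).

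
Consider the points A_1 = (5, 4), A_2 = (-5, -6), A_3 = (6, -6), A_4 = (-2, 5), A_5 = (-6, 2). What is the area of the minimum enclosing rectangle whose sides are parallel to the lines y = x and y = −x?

200

In coordinates u = x + y, v = x − y the rectangle is axis-aligned; the map (x,y)→(u,v) scales areas by 2.
u-values: 9, -11, 0, 3, -4; range = 9 − (-11) = 20.
v-values: 1, 1, 12, -7, -8; range = 12 − (-8) = 20.
Area = (20 × 20) / 2 = 200.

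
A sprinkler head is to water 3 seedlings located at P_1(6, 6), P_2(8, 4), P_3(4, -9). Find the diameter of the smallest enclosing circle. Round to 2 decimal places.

15.13

Side lengths²: P_1P_2² = 8, P_1P_3² = 229, P_2P_3² = 185.
Since P_1P_3² = 229 ≥ 185 + 8 = 193, the angle opposite P_1P_3 is not acute, so the smallest enclosing circle has P_1P_3 as diameter.
Centre = midpoint of P_1P_3 = (5, -1.5), r² = 229/4 = 57.25.
Diameter = 2r = 2√(57.25) ≈ 15.13.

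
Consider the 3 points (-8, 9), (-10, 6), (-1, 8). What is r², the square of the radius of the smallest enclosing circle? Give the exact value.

21.25

Call the three points A, B, C in the order given.
Side lengths²: AB² = 13, AC² = 50, BC² = 85.
Since BC² = 85 ≥ 50 + 13 = 63, the angle opposite BC is not acute, so the smallest enclosing circle has BC as diameter.
Centre = midpoint of BC = (-5.5, 7), r² = 85/4 = 21.25.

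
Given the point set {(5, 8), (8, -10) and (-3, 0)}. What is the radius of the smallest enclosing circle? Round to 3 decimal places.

9.134

Call the three points A, B, C in the order given.
Side lengths²: AB² = 333, AC² = 128, BC² = 221.
Since AB² = 333 < 221 + 128 = 349, the triangle is acute, so the smallest enclosing circle is the circumcircle.
Circumcentre = (85/14, -15/14), r² = 8177/98.
r = √(8177/98) ≈ 9.134.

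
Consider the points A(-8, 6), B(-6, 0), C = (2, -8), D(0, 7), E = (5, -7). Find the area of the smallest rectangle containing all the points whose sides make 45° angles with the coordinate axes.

169

In coordinates u = x + y, v = x − y the rectangle is axis-aligned; the map (x,y)→(u,v) scales areas by 2.
u-values: -2, -6, -6, 7, -2; range = 7 − (-6) = 13.
v-values: -14, -6, 10, -7, 12; range = 12 − (-14) = 26.
Area = (13 × 26) / 2 = 169.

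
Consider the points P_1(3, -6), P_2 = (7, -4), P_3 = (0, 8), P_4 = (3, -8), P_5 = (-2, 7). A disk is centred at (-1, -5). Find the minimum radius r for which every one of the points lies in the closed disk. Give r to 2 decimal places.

13.04

The required radius is the distance from (-1, -5) to the farthest point.
Squared distances: 17, 65, 170, 25, 145.
Maximum is 170, attained at P_3.
r = √170 ≈ 13.04.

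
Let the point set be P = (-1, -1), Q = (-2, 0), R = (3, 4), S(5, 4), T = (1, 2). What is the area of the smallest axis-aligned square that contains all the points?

49

The bounding box has width 7 and height 5.
An axis-aligned square enclosing the set must have side ≥ max(width, height).
So the minimum side is max(7, 5) = 7.
Area = 7² = 49.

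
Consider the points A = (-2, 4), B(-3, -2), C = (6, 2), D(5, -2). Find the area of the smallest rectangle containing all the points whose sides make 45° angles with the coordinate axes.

84.5

In coordinates u = x + y, v = x − y the rectangle is axis-aligned; the map (x,y)→(u,v) scales areas by 2.
u-values: 2, -5, 8, 3; range = 8 − (-5) = 13.
v-values: -6, -1, 4, 7; range = 7 − (-6) = 13.
Area = (13 × 13) / 2 = 84.5.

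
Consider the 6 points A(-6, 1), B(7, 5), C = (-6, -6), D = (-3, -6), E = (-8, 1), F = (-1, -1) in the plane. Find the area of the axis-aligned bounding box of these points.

165

x ranges over [-8, 7], width 15.
y ranges over [-6, 5], height 11.
Area = 15 × 11 = 165.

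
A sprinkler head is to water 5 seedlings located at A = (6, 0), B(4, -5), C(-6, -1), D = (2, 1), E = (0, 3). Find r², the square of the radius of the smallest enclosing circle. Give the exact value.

A smallest enclosing disk is always determined by at most three of the input points on its boundary.
The farthest pair is A–C with squared distance 145. The circle on this segment as diameter has centre (0, -0.5) and r² = 145/4 = 36.25.
Check B: distance² to centre = 36.25 ≤ 36.25, so it lies inside.
All remaining points lie in this disk, and no smaller disk contains both endpoints, so this is the minimum enclosing circle.

36.25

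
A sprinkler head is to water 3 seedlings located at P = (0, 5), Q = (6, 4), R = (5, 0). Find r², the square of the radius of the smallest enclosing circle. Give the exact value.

Side lengths²: PQ² = 37, PR² = 50, QR² = 17.
Since PR² = 50 < 37 + 17 = 54, the triangle is acute, so the smallest enclosing circle is the circumcircle.
Circumcentre = (2.7, 2.7), r² = 12.58.

12.58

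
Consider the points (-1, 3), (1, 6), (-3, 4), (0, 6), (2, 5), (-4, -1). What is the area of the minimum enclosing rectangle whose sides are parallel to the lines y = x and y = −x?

In coordinates u = x + y, v = x − y the rectangle is axis-aligned; the map (x,y)→(u,v) scales areas by 2.
u-values: 2, 7, 1, 6, 7, -5; range = 7 − (-5) = 12.
v-values: -4, -5, -7, -6, -3, -3; range = -3 − (-7) = 4.
Area = (12 × 4) / 2 = 24.

24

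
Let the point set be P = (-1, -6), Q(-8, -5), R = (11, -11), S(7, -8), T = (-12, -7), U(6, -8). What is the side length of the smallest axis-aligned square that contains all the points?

23

The bounding box has width 23 and height 6.
An axis-aligned square enclosing the set must have side ≥ max(width, height).
So the minimum side is max(23, 6) = 23.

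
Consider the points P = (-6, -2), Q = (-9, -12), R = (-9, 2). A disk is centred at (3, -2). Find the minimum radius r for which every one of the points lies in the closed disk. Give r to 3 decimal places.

The required radius is the distance from (3, -2) to the farthest point.
Squared distances: 81, 244, 160.
Maximum is 244, attained at Q.
r = √244 ≈ 15.620.

15.620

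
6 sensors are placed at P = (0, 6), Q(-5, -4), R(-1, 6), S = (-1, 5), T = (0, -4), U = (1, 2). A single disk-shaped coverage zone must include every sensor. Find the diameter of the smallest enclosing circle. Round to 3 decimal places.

The farthest pair is P–Q with squared distance 125. The circle on this segment as diameter has centre (-2.5, 1) and r² = 125/4 = 31.25.
Check R: distance² to centre = 27.25 ≤ 31.25, so it lies inside.
All remaining points lie in this disk, and no smaller disk contains both endpoints, so this is the minimum enclosing circle.
Diameter = 2r = 2√(31.25) ≈ 11.180.

11.180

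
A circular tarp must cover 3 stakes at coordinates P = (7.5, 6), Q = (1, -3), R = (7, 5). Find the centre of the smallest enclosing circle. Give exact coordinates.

Side lengths²: PQ² = 123.25, PR² = 1.25, QR² = 100.
Since PQ² = 123.25 ≥ 100 + 1.25 = 101.25, the angle opposite PQ is not acute, so the smallest enclosing circle has PQ as diameter.
Centre = midpoint of PQ = (4.25, 1.5), r² = 123.25/4 = 30.8125.
Centre = (4.25, 1.5).

(4.25, 1.5)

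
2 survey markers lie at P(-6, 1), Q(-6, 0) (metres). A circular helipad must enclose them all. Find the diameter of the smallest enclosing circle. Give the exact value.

1

The smallest circle enclosing two points has them as diameter endpoints.
Centre = midpoint = (-6, 0.5); r² = |PQ|²/4 = 1/4 = 0.25.
Diameter = 2r = 2√(0.25) = 1.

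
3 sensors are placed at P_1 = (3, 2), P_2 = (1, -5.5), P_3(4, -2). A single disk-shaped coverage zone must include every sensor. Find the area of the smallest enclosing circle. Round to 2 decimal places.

47.32

Side lengths²: P_1P_2² = 60.25, P_1P_3² = 17, P_2P_3² = 21.25.
Since P_1P_2² = 60.25 ≥ 21.25 + 17 = 38.25, the angle opposite P_1P_2 is not acute, so the smallest enclosing circle has P_1P_2 as diameter.
Centre = midpoint of P_1P_2 = (2, -1.75), r² = 60.25/4 = 15.0625.
Area = π·r² = π·15.0625 ≈ 47.32.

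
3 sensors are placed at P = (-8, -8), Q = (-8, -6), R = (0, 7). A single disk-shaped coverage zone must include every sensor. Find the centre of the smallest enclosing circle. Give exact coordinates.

(-4, -0.5)

Side lengths²: PQ² = 4, PR² = 289, QR² = 233.
Since PR² = 289 ≥ 233 + 4 = 237, the angle opposite PR is not acute, so the smallest enclosing circle has PR as diameter.
Centre = midpoint of PR = (-4, -0.5), r² = 289/4 = 72.25.
Centre = (-4, -0.5).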